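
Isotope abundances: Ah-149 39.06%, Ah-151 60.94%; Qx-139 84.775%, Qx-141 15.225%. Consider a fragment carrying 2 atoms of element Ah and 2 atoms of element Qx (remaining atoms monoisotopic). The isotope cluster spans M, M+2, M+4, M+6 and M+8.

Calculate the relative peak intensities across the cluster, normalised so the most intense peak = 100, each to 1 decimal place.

Element Ah pattern (n=2): 0.15256836 : 0.47606328 : 0.37136836
Element Qx pattern (n=2): 0.71868006 : 0.25813988 : 0.02318006
Convolve the two distributions (both contribute in 2-u steps):
  M: 0.15256836×0.71868006 = 0.109648
  M+2: 0.15256836×0.25813988 + 0.47606328×0.71868006 = 0.381521
  M+4: 0.15256836×0.02318006 + 0.47606328×0.25813988 + 0.37136836×0.71868006 = 0.393322
  M+6: 0.47606328×0.02318006 + 0.37136836×0.25813988 = 0.106900
  M+8: 0.37136836×0.02318006 = 0.008608
Scale to base peak (0.393322) = 100: 27.9 : 97.0 : 100.0 : 27.2 : 2.2

27.9 : 97.0 : 100.0 : 27.2 : 2.2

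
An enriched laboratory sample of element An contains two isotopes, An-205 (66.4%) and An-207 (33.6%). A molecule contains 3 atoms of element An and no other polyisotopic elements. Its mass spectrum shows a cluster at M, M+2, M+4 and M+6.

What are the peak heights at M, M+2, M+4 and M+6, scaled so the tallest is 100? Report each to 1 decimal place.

Expanding (0.664 + 0.336)^3:
P(M) = 0.664^3 = 0.292755
P(M+2) = 3 × 0.664^2 × 0.336^1 = 0.444423
P(M+4) = 3 × 0.664^1 × 0.336^2 = 0.224889
P(M+6) = 0.336^3 = 0.037933
The M+2 peak is largest (0.444423); scaling to 100 gives 65.9 : 100.0 : 50.6 : 8.5.

65.9 : 100.0 : 50.6 : 8.5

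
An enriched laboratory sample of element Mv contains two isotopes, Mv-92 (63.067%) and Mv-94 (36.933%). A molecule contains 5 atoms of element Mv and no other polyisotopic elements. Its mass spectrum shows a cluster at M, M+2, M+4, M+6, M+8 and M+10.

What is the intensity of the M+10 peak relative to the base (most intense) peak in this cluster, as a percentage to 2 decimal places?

Term probabilities: M 0.0998, M+2 0.2921, M+4 0.3422, M+6 0.2004, M+8 0.0587, M+10 0.0069. Base peak = M+4.
P(M+4) = C(5,2) × 0.63067^3 × 0.36933^2 = 10 × 0.25084562 × 0.13640465 = 0.342165 (base)
P(M+10) = C(5,5) × 0.63067^0 × 0.36933^5 = 1 × 1.0000 × 0.00687184 = 0.006872
Relative intensity = 0.006872 / 0.342165 × 100 = 2.01

2.01%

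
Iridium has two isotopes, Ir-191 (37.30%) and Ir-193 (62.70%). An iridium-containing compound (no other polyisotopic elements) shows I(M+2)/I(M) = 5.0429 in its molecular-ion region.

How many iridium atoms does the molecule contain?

3

The M+2/M ratio from n Ir atoms is n · q/p = n · 0.6270/0.3730.
n = 5.0429 × 0.3730/0.6270 = 3.00 ≈ 3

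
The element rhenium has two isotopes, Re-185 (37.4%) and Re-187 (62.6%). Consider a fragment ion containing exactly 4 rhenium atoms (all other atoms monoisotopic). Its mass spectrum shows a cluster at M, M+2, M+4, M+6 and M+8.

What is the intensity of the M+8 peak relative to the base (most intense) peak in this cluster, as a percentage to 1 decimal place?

(0.374 + 0.626)^4 gives M 0.0196, M+2 0.1310, M+4 0.3289, M+6 0.3670, M+8 0.1536; the largest is M+6.
P(M+6) = C(4,3) × 0.374^1 × 0.626^3 = 4 × 0.3740 × 0.24531438 = 0.366990 (base)
P(M+8) = C(4,4) × 0.374^0 × 0.626^4 = 1 × 1.0000 × 0.1535668 = 0.153567
Relative intensity = 0.153567 / 0.366990 × 100 = 41.8

41.8%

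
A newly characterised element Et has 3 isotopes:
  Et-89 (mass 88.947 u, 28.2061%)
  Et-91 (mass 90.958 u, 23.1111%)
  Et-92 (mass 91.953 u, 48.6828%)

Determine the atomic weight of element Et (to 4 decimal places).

Weight each isotope mass by its fractional abundance: 0.282061 × 88.947 + 0.231111 × 90.958 + 0.486828 × 91.953
= 25.08848 + 21.02139 + 44.76530 = 90.87517 u

90.8752 u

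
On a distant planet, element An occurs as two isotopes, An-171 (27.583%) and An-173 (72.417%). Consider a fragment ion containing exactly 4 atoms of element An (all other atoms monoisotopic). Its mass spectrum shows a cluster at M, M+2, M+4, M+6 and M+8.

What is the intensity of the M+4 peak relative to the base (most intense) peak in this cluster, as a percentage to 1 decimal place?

Term probabilities: M 0.0058, M+2 0.0608, M+4 0.2394, M+6 0.4190, M+8 0.2750. Base peak = M+6.
P(M+6) = C(4,3) × 0.27583^1 × 0.72417^3 = 4 × 0.27583 × 0.37977082 = 0.419009 (base)
P(M+4) = C(4,2) × 0.27583^2 × 0.72417^2 = 6 × 0.07608219 × 0.52442219 = 0.239395
Relative intensity = 0.239395 / 0.419009 × 100 = 57.1

57.1%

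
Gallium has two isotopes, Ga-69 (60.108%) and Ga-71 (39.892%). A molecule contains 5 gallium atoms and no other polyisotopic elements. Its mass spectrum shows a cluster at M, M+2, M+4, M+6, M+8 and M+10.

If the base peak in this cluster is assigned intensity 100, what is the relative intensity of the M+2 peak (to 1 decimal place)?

75.3

Term probabilities: M 0.0785, M+2 0.2604, M+4 0.3456, M+6 0.2294, M+8 0.0761, M+10 0.0101. Base peak = M+4.
P(M+4) = C(5,2) × 0.60108^3 × 0.39892^2 = 10 × 0.2171685 × 0.15913717 = 0.345596 (base)
P(M+2) = C(5,1) × 0.60108^4 × 0.39892^1 = 5 × 0.13053564 × 0.39892 = 0.260366
Relative intensity = 0.260366 / 0.345596 × 100 = 75.3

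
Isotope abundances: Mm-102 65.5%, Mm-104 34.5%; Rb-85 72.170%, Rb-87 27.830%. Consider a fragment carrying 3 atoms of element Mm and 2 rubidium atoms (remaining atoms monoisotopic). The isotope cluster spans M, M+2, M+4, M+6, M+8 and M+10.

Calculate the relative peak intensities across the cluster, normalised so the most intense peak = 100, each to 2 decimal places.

42.53 : 100.00 : 93.55 : 43.51 : 10.06 : 0.92

Element Mm pattern (n=3): 0.28101138 : 0.44404088 : 0.23388412 : 0.04106362
Rubidium pattern (n=2): 0.52085089 : 0.40169822 : 0.07745089
Convolve the two distributions (both contribute in 2-u steps):
  M: 0.28101138×0.52085089 = 0.146365
  M+2: 0.28101138×0.40169822 + 0.44404088×0.52085089 = 0.344161
  M+4: 0.28101138×0.07745089 + 0.44404088×0.40169822 + 0.23388412×0.52085089 = 0.321954
  M+6: 0.44404088×0.07745089 + 0.23388412×0.40169822 + 0.04106362×0.52085089 = 0.149730
  M+8: 0.23388412×0.07745089 + 0.04106362×0.40169822 = 0.034610
  M+10: 0.04106362×0.07745089 = 0.003180
Scale to base peak (0.344161) = 100: 42.53 : 100.00 : 93.55 : 43.51 : 10.06 : 0.92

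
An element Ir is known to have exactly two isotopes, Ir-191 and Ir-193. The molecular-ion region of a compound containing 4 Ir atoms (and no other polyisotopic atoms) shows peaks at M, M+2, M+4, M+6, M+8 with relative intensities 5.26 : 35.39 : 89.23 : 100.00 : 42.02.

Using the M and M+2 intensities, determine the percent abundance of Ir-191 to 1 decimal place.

If p is the fraction of Ir that is Ir-191, then I(M+2)/I(M) = [C(4,1)·p^3·(1−p)] / p^4 = 4·(1−p)/p = 35.39/5.26 = 6.7281
(1−p)/p = 6.7281/4 = 1.6820  ⇒  p = 1/(1 + 1.6820) = 0.3729
Ir-191: 37.3%, Ir-193: 62.7%.

37.3%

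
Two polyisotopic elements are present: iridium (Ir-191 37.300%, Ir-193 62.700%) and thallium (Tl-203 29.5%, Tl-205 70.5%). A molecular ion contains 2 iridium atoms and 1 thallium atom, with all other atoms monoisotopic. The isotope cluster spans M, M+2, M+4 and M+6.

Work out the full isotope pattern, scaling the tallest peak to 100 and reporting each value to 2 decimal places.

Iridium pattern (n=2): 0.139129 : 0.467742 : 0.393129
Thallium pattern (n=1): 0.2950 : 0.7050
Convolve the two distributions (both contribute in 2-u steps):
  M: 0.139129×0.2950 = 0.041043
  M+2: 0.139129×0.7050 + 0.467742×0.2950 = 0.236070
  M+4: 0.467742×0.7050 + 0.393129×0.2950 = 0.445731
  M+6: 0.393129×0.7050 = 0.277156
Scale to base peak (0.445731) = 100: 9.21 : 52.96 : 100.00 : 62.18

9.21 : 52.96 : 100.00 : 62.18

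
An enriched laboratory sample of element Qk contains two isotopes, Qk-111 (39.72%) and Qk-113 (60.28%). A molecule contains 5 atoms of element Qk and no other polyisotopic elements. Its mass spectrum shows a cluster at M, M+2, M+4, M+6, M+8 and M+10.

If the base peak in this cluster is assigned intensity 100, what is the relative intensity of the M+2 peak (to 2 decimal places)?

21.71

Binomial terms of (0.3972 + 0.6028)^5: M 0.0099, M+2 0.0750, M+4 0.2277, M+6 0.3456, M+8 0.2622, M+10 0.0796 → M+6 is the base peak.
P(M+6) = C(5,3) × 0.3972^2 × 0.6028^3 = 10 × 0.15776784 × 0.21903813 = 0.345572 (base)
P(M+2) = C(5,1) × 0.3972^4 × 0.6028^1 = 5 × 0.02489069 × 0.6028 = 0.075021
Relative intensity = 0.075021 / 0.345572 × 100 = 21.71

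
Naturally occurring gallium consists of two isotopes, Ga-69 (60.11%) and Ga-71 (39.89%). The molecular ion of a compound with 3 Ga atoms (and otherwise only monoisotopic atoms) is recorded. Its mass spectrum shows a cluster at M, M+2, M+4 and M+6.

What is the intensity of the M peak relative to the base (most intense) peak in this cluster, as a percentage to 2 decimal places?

50.23%

(0.6011 + 0.3989)^3 gives M 0.2172, M+2 0.4324, M+4 0.2869, M+6 0.0635; the largest is M+2.
P(M+2) = C(3,1) × 0.6011^2 × 0.3989^1 = 3 × 0.36132121 × 0.3989 = 0.432393 (base)
P(M) = C(3,0) × 0.6011^3 × 0.3989^0 = 1 × 0.21719018 × 1.0000 = 0.217190
Relative intensity = 0.217190 / 0.432393 × 100 = 50.23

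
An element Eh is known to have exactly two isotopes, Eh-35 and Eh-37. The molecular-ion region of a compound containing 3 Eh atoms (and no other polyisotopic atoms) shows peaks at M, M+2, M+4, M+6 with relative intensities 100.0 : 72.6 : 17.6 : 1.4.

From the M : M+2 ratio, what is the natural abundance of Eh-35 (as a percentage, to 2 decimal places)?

Let p = fractional abundance of Eh-35. I(M+2)/I(M) = [C(3,1)·p^2·(1−p)] / p^3 = 3·(1−p)/p = 72.6/100.0 = 0.7260
(1−p)/p = 0.7260/3 = 0.2420  ⇒  p = 1/(1 + 0.2420) = 0.8052
Eh-35: 80.52%, Eh-37: 19.48%.

80.52%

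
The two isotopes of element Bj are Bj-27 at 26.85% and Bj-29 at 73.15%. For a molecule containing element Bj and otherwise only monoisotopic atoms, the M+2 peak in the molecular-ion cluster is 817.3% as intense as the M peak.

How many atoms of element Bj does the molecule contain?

3

With n Bj atoms, P(M+2)/P(M) = C(n,1)·p^(n−1)q / p^n = n·q/p = n · 0.7315/0.2685.
n = 8.173 × 0.2685/0.7315 = 3.00 ≈ 3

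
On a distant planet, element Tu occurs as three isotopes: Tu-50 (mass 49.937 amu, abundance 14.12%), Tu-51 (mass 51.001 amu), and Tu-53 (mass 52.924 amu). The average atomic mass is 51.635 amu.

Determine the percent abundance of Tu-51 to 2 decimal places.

45.10%

Let x and y be the fractions of Tu-51 and Tu-53. Then x + y = 1 − 0.1412 = 0.8588 and 51.001x + 52.924y = 51.635 − 0.1412×49.937 = 44.5838956.
Substituting: 51.001x + 52.924(0.8588 − x) = 44.5838956
(51.001 − 52.924)x = -0.8672356  ⇒  x = 0.45098, y = 0.40782
Tu-51: 45.10%, Tu-53: 40.78%.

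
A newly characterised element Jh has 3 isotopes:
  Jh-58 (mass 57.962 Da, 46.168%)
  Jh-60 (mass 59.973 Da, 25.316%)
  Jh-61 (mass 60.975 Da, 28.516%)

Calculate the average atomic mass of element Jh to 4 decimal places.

59.3303 Da

Ar = Σ fᵢ·mᵢ = 0.46168 × 57.962 + 0.25316 × 59.973 + 0.28516 × 60.975
= 26.75990 + 15.18276 + 17.38763 = 59.33029 Da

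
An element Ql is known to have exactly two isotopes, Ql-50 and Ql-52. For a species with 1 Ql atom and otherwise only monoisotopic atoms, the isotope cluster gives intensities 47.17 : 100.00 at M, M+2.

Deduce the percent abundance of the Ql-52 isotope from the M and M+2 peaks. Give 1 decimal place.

If p is the fraction of Ql that is Ql-50, then I(M+2)/I(M) = [C(1,1)·p^0·(1−p)] / p^1 = 1·(1−p)/p = 100.00/47.17 = 2.1200
(1−p)/p = 2.1200/1 = 2.1200  ⇒  p = 1/(1 + 2.1200) = 0.3205
Ql-50: 32.1%, Ql-52: 67.9%.

67.9%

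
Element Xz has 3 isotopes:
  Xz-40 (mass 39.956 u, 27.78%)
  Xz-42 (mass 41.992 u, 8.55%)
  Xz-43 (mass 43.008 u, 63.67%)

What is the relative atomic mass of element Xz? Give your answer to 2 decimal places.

42.07 u

Ar = Σ fᵢ·mᵢ = 0.2778 × 39.956 + 0.0855 × 41.992 + 0.6367 × 43.008
= 11.0998 + 3.5903 + 27.3832 = 42.0733 u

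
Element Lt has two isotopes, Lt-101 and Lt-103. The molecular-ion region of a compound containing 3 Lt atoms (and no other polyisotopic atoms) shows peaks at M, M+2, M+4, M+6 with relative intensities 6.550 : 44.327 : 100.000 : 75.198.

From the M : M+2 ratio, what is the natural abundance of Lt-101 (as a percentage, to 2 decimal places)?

Let p = fractional abundance of Lt-101. I(M+2)/I(M) = [C(3,1)·p^2·(1−p)] / p^3 = 3·(1−p)/p = 44.327/6.550 = 6.7675
(1−p)/p = 6.7675/3 = 2.2558  ⇒  p = 1/(1 + 2.2558) = 0.3071
Lt-101: 30.71%, Lt-103: 69.29%.

30.71%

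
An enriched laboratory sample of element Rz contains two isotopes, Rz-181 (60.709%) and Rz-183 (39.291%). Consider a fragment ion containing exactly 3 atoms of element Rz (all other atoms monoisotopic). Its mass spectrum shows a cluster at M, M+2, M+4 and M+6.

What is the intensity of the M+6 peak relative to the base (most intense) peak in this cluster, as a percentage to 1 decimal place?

14.0%

Binomial terms of (0.60709 + 0.39291)^3: M 0.2237, M+2 0.4344, M+4 0.2812, M+6 0.0607 → M+2 is the base peak.
P(M+2) = C(3,1) × 0.60709^2 × 0.39291^1 = 3 × 0.36855827 × 0.39291 = 0.434431 (base)
P(M+6) = C(3,3) × 0.60709^0 × 0.39291^3 = 1 × 1.0000 × 0.06065677 = 0.060657
Relative intensity = 0.060657 / 0.434431 × 100 = 14.0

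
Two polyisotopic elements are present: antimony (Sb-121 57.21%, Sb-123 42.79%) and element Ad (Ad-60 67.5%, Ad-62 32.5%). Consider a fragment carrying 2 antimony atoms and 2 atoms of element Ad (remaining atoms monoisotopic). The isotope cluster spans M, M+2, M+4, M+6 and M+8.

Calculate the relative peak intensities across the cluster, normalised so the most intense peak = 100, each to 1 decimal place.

Antimony pattern (n=2): 0.32729841 : 0.48960318 : 0.18309841
Element Ad pattern (n=2): 0.455625 : 0.43875 : 0.105625
Convolve the two distributions (both contribute in 2-u steps):
  M: 0.32729841×0.455625 = 0.149125
  M+2: 0.32729841×0.43875 + 0.48960318×0.455625 = 0.366678
  M+4: 0.32729841×0.105625 + 0.48960318×0.43875 + 0.18309841×0.455625 = 0.332809
  M+6: 0.48960318×0.105625 + 0.18309841×0.43875 = 0.132049
  M+8: 0.18309841×0.105625 = 0.019340
Scale to base peak (0.366678) = 100: 40.7 : 100.0 : 90.8 : 36.0 : 5.3

40.7 : 100.0 : 90.8 : 36.0 : 5.3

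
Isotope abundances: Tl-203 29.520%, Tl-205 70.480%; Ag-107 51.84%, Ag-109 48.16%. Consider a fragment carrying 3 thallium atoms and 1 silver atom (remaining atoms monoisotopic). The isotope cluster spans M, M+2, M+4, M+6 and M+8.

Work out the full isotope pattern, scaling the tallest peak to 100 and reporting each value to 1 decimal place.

3.4 : 27.4 : 80.5 : 100.0 : 42.9

Thallium pattern (n=3): 0.02572463 : 0.18425524 : 0.43991564 : 0.35010449
Silver pattern (n=1): 0.5184 : 0.4816
Convolve the two distributions (both contribute in 2-u steps):
  M: 0.02572463×0.5184 = 0.013336
  M+2: 0.02572463×0.4816 + 0.18425524×0.5184 = 0.107907
  M+4: 0.18425524×0.4816 + 0.43991564×0.5184 = 0.316790
  M+6: 0.43991564×0.4816 + 0.35010449×0.5184 = 0.393358
  M+8: 0.35010449×0.4816 = 0.168610
Scale to base peak (0.393358) = 100: 3.4 : 27.4 : 80.5 : 100.0 : 42.9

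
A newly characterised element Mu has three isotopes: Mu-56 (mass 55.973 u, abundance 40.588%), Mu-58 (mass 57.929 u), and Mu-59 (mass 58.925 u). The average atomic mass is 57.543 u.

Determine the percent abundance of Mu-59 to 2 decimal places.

40.95%

The remaining 59.412% is split between Mu-58 (fraction x) and Mu-59 (fraction 0.59412 − x).
Substituting: 57.929x + 58.925(0.59412 − x) = 34.82467876
(57.929 − 58.925)x = -0.18384224  ⇒  x = 0.18458, y = 0.40954
Mu-58: 18.46%, Mu-59: 40.95%.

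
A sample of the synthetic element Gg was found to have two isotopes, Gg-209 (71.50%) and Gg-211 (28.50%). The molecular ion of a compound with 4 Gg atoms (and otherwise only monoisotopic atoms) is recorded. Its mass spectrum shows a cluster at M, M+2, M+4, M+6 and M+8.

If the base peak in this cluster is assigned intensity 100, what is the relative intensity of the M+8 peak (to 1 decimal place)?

1.6

Term probabilities: M 0.2614, M+2 0.4167, M+4 0.2491, M+6 0.0662, M+8 0.0066. Base peak = M+2.
P(M+2) = C(4,1) × 0.7150^3 × 0.2850^1 = 4 × 0.36552587 × 0.2850 = 0.416699 (base)
P(M+8) = C(4,4) × 0.7150^0 × 0.2850^4 = 1 × 1.0000 × 0.0065975 = 0.006598
Relative intensity = 0.006598 / 0.416699 × 100 = 1.6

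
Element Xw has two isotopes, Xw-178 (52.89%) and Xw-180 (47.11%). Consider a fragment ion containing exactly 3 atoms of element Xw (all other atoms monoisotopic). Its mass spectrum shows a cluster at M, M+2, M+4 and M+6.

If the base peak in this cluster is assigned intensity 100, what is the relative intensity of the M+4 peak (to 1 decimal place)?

Term probabilities: M 0.1480, M+2 0.3953, M+4 0.3521, M+6 0.1046. Base peak = M+2.
P(M+2) = C(3,1) × 0.5289^2 × 0.4711^1 = 3 × 0.27973521 × 0.4711 = 0.395350 (base)
P(M+4) = C(3,2) × 0.5289^1 × 0.4711^2 = 3 × 0.5289 × 0.22193521 = 0.352145
Relative intensity = 0.352145 / 0.395350 × 100 = 89.1

89.1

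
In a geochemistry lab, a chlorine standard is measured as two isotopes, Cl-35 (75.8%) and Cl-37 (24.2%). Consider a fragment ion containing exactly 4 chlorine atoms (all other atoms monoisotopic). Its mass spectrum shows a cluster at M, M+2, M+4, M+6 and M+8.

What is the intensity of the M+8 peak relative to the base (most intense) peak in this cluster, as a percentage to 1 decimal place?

0.8%

Binomial terms of (0.758 + 0.242)^4: M 0.3301, M+2 0.4216, M+4 0.2019, M+6 0.0430, M+8 0.0034 → M+2 is the base peak.
P(M+2) = C(4,1) × 0.758^3 × 0.242^1 = 4 × 0.43551951 × 0.2420 = 0.421583 (base)
P(M+8) = C(4,4) × 0.758^0 × 0.242^4 = 1 × 1.0000 × 0.00342974 = 0.003430
Relative intensity = 0.003430 / 0.421583 × 100 = 0.8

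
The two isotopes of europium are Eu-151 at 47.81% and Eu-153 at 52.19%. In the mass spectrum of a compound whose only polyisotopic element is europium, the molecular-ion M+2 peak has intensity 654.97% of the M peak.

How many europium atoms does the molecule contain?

6

The M+2/M ratio from n Eu atoms is n · q/p = n · 0.5219/0.4781.
n = 6.5497 × 0.4781/0.5219 = 6.00 ≈ 6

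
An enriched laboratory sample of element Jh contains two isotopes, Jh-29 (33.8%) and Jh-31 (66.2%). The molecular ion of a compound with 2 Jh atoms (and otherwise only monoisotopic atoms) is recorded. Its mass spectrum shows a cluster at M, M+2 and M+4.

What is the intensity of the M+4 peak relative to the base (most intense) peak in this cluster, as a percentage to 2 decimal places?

97.93%

Binomial terms of (0.338 + 0.662)^2: M 0.1142, M+2 0.4475, M+4 0.4382 → M+2 is the base peak.
P(M+2) = C(2,1) × 0.338^1 × 0.662^1 = 2 × 0.3380 × 0.6620 = 0.447512 (base)
P(M+4) = C(2,2) × 0.338^0 × 0.662^2 = 1 × 1.0000 × 0.438244 = 0.438244
Relative intensity = 0.438244 / 0.447512 × 100 = 97.93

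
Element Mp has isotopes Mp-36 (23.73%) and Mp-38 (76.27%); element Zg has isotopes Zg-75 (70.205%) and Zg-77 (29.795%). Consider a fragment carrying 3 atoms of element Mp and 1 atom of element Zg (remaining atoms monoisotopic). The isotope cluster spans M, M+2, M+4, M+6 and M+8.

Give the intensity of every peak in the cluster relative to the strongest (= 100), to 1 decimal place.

2.2 : 21.7 : 75.7 : 100.0 : 30.4

Element Mp pattern (n=3): 0.01336267 : 0.12884586 : 0.41412027 : 0.4436712
Element Zg pattern (n=1): 0.70205 : 0.29795
Convolve the two distributions (both contribute in 2-u steps):
  M: 0.01336267×0.70205 = 0.009381
  M+2: 0.01336267×0.29795 + 0.12884586×0.70205 = 0.094438
  M+4: 0.12884586×0.29795 + 0.41412027×0.70205 = 0.329123
  M+6: 0.41412027×0.29795 + 0.4436712×0.70205 = 0.434867
  M+8: 0.4436712×0.29795 = 0.132192
Scale to base peak (0.434867) = 100: 2.2 : 21.7 : 75.7 : 100.0 : 30.4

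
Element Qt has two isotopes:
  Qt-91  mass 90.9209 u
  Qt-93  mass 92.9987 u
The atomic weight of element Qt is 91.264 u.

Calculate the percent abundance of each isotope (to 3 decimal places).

Qt-91: 83.487%, Qt-93: 16.513%

Let x be the fractional abundance of Qt-91; then Qt-93 has abundance 1 − x.
90.9209·x + 92.9987·(1 − x) = 91.264
(90.9209 − 92.9987)·x = 91.264 − 92.9987
x = -1.7347 / -2.0778 = 0.83487 → 83.487% Qt-91, 16.513% Qt-93.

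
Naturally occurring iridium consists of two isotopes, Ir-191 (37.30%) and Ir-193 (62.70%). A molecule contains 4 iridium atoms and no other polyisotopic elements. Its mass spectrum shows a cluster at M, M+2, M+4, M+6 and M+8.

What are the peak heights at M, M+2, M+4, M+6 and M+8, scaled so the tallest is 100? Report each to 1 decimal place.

5.3 : 35.4 : 89.2 : 100.0 : 42.0

Expanding (0.3730 + 0.6270)^4:
P(M) = 0.3730^4 = 0.019357
P(M+2) = 4 × 0.3730^3 × 0.6270^1 = 0.130153
P(M+4) = 6 × 0.3730^2 × 0.6270^2 = 0.328174
P(M+6) = 4 × 0.3730^1 × 0.6270^3 = 0.367766
P(M+8) = 0.6270^4 = 0.154550
The M+6 peak is largest (0.367766); scaling to 100 gives 5.3 : 35.4 : 89.2 : 100.0 : 42.0.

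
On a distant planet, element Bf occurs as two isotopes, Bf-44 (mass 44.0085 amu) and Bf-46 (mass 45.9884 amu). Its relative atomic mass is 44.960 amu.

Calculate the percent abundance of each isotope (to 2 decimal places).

Bf-44: 51.94%, Bf-46: 48.06%

Writing the weighted mean with unknown fraction x of Bf-44:
44.0085·x + 45.9884·(1 − x) = 44.960
(44.0085 − 45.9884)·x = 44.960 − 45.9884
x = -1.0284 / -1.9799 = 0.51942 → 51.94% Bf-44, 48.06% Bf-46.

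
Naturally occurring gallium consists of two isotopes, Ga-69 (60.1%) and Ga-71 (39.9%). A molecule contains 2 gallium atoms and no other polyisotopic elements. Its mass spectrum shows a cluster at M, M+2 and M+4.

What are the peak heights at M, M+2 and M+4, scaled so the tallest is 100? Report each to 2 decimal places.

Expanding (0.601 + 0.399)^2:
P(M) = 0.601^2 = 0.361201
P(M+2) = 2 × 0.601^1 × 0.399^1 = 0.479598
P(M+4) = 0.399^2 = 0.159201
The M+2 peak is largest (0.479598); scaling to 100 gives 75.31 : 100.00 : 33.19.

75.31 : 100.00 : 33.19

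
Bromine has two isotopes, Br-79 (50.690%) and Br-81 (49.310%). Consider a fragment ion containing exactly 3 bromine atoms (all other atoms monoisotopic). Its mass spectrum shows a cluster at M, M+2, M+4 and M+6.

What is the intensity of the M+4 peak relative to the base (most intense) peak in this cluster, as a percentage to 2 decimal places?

(0.50690 + 0.49310)^3 gives M 0.1302, M+2 0.3801, M+4 0.3698, M+6 0.1199; the largest is M+2.
P(M+2) = C(3,1) × 0.50690^2 × 0.49310^1 = 3 × 0.25694761 × 0.4931 = 0.380103 (base)
P(M+4) = C(3,2) × 0.50690^1 × 0.49310^2 = 3 × 0.5069 × 0.24314761 = 0.369755
Relative intensity = 0.369755 / 0.380103 × 100 = 97.28

97.28%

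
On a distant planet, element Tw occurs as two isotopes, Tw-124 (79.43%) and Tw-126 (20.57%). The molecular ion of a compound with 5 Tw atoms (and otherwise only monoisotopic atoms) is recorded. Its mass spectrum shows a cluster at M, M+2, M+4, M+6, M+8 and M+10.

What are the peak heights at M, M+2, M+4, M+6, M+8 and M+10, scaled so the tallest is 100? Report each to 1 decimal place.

The 5 Tw atoms are independent, so intensities follow the terms of (0.7943 + 0.2057)^5.
P(M) = 0.7943^5 = 0.316172
P(M+2) = 5 × 0.7943^4 × 0.2057^1 = 0.409395
P(M+4) = 10 × 0.7943^3 × 0.2057^2 = 0.212042
P(M+6) = 10 × 0.7943^2 × 0.2057^3 = 0.054913
P(M+8) = 5 × 0.7943^1 × 0.2057^4 = 0.007110
P(M+10) = 0.2057^5 = 0.000368
The M+2 peak is largest (0.409395); scaling to 100 gives 77.2 : 100.0 : 51.8 : 13.4 : 1.7 : 0.1.

77.2 : 100.0 : 51.8 : 13.4 : 1.7 : 0.1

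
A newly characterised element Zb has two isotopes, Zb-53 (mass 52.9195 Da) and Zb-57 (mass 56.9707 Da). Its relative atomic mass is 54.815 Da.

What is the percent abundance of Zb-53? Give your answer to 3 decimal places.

53.211%

With x = fraction of Zb-53 (so Zb-57 is 1 − x):
52.9195·x + 56.9707·(1 − x) = 54.815
(52.9195 − 56.9707)·x = 54.815 − 56.9707
x = -2.1557 / -4.0512 = 0.53211 → 53.211% Zb-53, 46.789% Zb-57.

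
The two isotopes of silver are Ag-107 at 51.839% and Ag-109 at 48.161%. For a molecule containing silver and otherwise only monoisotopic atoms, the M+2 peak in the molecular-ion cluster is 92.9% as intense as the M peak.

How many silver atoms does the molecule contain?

1

For n independent Ag atoms, I(M+2)/I(M) = n · (abundance Ag-109) / (abundance Ag-107) = n · 0.48161/0.51839.
n = 0.929 × 0.51839/0.48161 = 1.00 ≈ 1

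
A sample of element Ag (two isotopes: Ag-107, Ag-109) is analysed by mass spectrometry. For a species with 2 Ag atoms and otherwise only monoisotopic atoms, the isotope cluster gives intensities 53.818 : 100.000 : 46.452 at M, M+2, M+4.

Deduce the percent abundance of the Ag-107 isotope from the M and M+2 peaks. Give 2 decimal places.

If p is the fraction of Ag that is Ag-107, then I(M+2)/I(M) = [C(2,1)·p^1·(1−p)] / p^2 = 2·(1−p)/p = 100.000/53.818 = 1.8581
(1−p)/p = 1.8581/2 = 0.9291  ⇒  p = 1/(1 + 0.9291) = 0.5184
Ag-107: 51.84%, Ag-109: 48.16%.

51.84%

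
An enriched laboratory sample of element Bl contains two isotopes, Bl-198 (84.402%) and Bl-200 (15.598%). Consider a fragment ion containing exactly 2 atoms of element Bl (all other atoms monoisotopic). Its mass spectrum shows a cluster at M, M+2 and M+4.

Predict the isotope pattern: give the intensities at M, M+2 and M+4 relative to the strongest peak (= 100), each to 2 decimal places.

100.00 : 36.96 : 3.42

The 2 Bl atoms are independent, so intensities follow the terms of (0.84402 + 0.15598)^2.
P(M) = 0.84402^2 = 0.712370
P(M+2) = 2 × 0.84402^1 × 0.15598^1 = 0.263300
P(M+4) = 0.15598^2 = 0.024330
The M peak is largest (0.712370); scaling to 100 gives 100.00 : 36.96 : 3.42.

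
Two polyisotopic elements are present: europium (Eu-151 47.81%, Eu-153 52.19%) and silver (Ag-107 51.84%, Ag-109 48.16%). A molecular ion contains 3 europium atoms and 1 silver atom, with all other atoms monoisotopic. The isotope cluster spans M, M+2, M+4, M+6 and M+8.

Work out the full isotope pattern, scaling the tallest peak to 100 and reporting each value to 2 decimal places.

Europium pattern (n=3): 0.10928391 : 0.3578871 : 0.39067407 : 0.14215492
Silver pattern (n=1): 0.5184 : 0.4816
Convolve the two distributions (both contribute in 2-u steps):
  M: 0.10928391×0.5184 = 0.056653
  M+2: 0.10928391×0.4816 + 0.3578871×0.5184 = 0.238160
  M+4: 0.3578871×0.4816 + 0.39067407×0.5184 = 0.374884
  M+6: 0.39067407×0.4816 + 0.14215492×0.5184 = 0.261842
  M+8: 0.14215492×0.4816 = 0.068462
Scale to base peak (0.374884) = 100: 15.11 : 63.53 : 100.00 : 69.85 : 18.26

15.11 : 63.53 : 100.00 : 69.85 : 18.26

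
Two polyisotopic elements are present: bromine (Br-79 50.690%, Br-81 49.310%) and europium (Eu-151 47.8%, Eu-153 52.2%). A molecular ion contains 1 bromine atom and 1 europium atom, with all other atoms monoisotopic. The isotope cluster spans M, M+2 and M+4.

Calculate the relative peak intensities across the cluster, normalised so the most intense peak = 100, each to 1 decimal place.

Bromine pattern (n=1): 0.5069 : 0.4931
Europium pattern (n=1): 0.4780 : 0.5220
Convolve the two distributions (both contribute in 2-u steps):
  M: 0.5069×0.4780 = 0.242298
  M+2: 0.5069×0.5220 + 0.4931×0.4780 = 0.500304
  M+4: 0.4931×0.5220 = 0.257398
Scale to base peak (0.500304) = 100: 48.4 : 100.0 : 51.4

48.4 : 100.0 : 51.4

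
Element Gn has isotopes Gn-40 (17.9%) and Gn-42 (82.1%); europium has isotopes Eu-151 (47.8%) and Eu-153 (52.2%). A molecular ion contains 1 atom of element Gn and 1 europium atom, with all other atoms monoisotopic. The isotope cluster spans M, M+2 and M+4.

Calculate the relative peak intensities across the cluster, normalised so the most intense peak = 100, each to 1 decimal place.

17.6 : 100.0 : 88.2

Element Gn pattern (n=1): 0.1790 : 0.8210
Europium pattern (n=1): 0.4780 : 0.5220
Convolve the two distributions (both contribute in 2-u steps):
  M: 0.1790×0.4780 = 0.085562
  M+2: 0.1790×0.5220 + 0.8210×0.4780 = 0.485876
  M+4: 0.8210×0.5220 = 0.428562
Scale to base peak (0.485876) = 100: 17.6 : 100.0 : 88.2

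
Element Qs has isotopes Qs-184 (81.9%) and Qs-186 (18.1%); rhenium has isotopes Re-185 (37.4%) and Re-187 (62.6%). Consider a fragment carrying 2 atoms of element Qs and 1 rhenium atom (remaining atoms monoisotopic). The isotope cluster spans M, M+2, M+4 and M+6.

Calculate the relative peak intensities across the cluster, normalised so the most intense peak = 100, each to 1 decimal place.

Element Qs pattern (n=2): 0.670761 : 0.296478 : 0.032761
Rhenium pattern (n=1): 0.3740 : 0.6260
Convolve the two distributions (both contribute in 2-u steps):
  M: 0.670761×0.3740 = 0.250865
  M+2: 0.670761×0.6260 + 0.296478×0.3740 = 0.530779
  M+4: 0.296478×0.6260 + 0.032761×0.3740 = 0.197848
  M+6: 0.032761×0.6260 = 0.020508
Scale to base peak (0.530779) = 100: 47.3 : 100.0 : 37.3 : 3.9

47.3 : 100.0 : 37.3 : 3.9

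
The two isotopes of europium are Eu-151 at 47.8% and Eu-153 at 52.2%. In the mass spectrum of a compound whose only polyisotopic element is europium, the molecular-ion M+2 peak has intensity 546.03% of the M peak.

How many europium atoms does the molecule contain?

5

The M+2/M ratio from n Eu atoms is n · q/p = n · 0.522/0.478.
n = 5.4603 × 0.478/0.522 = 5.00 ≈ 5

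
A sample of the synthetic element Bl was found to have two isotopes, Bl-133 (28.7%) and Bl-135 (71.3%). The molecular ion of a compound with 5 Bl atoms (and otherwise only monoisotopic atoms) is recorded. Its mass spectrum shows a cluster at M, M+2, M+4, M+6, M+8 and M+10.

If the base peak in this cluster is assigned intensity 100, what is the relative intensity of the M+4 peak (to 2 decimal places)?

32.41

(0.287 + 0.713)^5 gives M 0.0019, M+2 0.0242, M+4 0.1202, M+6 0.2986, M+8 0.3709, M+10 0.1843; the largest is M+8.
P(M+8) = C(5,4) × 0.287^1 × 0.713^4 = 5 × 0.2870 × 0.25843904 = 0.370860 (base)
P(M+4) = C(5,2) × 0.287^3 × 0.713^2 = 10 × 0.0236399 × 0.508369 = 0.120178
Relative intensity = 0.120178 / 0.370860 × 100 = 32.41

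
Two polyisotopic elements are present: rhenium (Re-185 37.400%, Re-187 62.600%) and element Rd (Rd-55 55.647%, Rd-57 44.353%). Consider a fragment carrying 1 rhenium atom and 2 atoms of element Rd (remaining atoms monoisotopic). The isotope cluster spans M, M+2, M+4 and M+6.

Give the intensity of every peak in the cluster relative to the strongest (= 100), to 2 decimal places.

Rhenium pattern (n=1): 0.3740 : 0.6260
Element Rd pattern (n=2): 0.30965886 : 0.49362228 : 0.19671886
Convolve the two distributions (both contribute in 2-u steps):
  M: 0.3740×0.30965886 = 0.115812
  M+2: 0.3740×0.49362228 + 0.6260×0.30965886 = 0.378461
  M+4: 0.3740×0.19671886 + 0.6260×0.49362228 = 0.382580
  M+6: 0.6260×0.19671886 = 0.123146
Scale to base peak (0.382580) = 100: 30.27 : 98.92 : 100.00 : 32.19

30.27 : 98.92 : 100.00 : 32.19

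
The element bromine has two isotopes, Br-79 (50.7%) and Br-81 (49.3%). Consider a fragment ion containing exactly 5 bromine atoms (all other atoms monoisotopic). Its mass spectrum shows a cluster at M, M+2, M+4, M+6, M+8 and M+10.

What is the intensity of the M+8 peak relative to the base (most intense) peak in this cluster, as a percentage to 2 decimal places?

47.28%

(0.507 + 0.493)^5 gives M 0.0335, M+2 0.1629, M+4 0.3168, M+6 0.3080, M+8 0.1497, M+10 0.0291; the largest is M+4.
P(M+4) = C(5,2) × 0.507^3 × 0.493^2 = 10 × 0.13032384 × 0.243049 = 0.316751 (base)
P(M+8) = C(5,4) × 0.507^1 × 0.493^4 = 5 × 0.5070 × 0.05907282 = 0.149750
Relative intensity = 0.149750 / 0.316751 × 100 = 47.28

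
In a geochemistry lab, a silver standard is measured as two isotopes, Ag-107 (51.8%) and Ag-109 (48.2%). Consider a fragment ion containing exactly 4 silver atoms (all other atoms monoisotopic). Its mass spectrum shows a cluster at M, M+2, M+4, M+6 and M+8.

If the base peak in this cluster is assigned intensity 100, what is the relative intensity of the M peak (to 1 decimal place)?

19.2

(0.518 + 0.482)^4 gives M 0.0720, M+2 0.2680, M+4 0.3740, M+6 0.2320, M+8 0.0540; the largest is M+4.
P(M+4) = C(4,2) × 0.518^2 × 0.482^2 = 6 × 0.268324 × 0.232324 = 0.374029 (base)
P(M) = C(4,0) × 0.518^4 × 0.482^0 = 1 × 0.07199777 × 1.0000 = 0.071998
Relative intensity = 0.071998 / 0.374029 × 100 = 19.2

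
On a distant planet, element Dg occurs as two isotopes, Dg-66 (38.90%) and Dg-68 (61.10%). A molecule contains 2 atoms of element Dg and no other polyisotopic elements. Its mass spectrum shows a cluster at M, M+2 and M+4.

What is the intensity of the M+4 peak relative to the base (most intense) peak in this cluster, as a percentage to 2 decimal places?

78.53%

Term probabilities: M 0.1513, M+2 0.4754, M+4 0.3733. Base peak = M+2.
P(M+2) = C(2,1) × 0.3890^1 × 0.6110^1 = 2 × 0.3890 × 0.6110 = 0.475358 (base)
P(M+4) = C(2,2) × 0.3890^0 × 0.6110^2 = 1 × 1.0000 × 0.373321 = 0.373321
Relative intensity = 0.373321 / 0.475358 × 100 = 78.53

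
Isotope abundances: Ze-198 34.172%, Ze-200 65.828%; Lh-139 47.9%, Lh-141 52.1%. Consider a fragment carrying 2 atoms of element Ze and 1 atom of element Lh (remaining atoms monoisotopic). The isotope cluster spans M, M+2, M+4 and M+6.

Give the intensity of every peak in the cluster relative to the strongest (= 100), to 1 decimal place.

12.7 : 62.5 : 100.0 : 51.1

Element Ze pattern (n=2): 0.11677256 : 0.44989488 : 0.43333256
Element Lh pattern (n=1): 0.4790 : 0.5210
Convolve the two distributions (both contribute in 2-u steps):
  M: 0.11677256×0.4790 = 0.055934
  M+2: 0.11677256×0.5210 + 0.44989488×0.4790 = 0.276338
  M+4: 0.44989488×0.5210 + 0.43333256×0.4790 = 0.441962
  M+6: 0.43333256×0.5210 = 0.225766
Scale to base peak (0.441962) = 100: 12.7 : 62.5 : 100.0 : 51.1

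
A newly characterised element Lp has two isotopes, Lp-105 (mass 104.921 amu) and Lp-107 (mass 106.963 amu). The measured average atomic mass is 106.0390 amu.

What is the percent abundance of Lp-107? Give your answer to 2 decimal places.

With x = fraction of Lp-105 (so Lp-107 is 1 − x):
104.921·x + 106.963·(1 − x) = 106.0390
(104.921 − 106.963)·x = 106.0390 − 106.963
x = -0.9240 / -2.042 = 0.45250 → 45.25% Lp-105, 54.75% Lp-107.

54.75%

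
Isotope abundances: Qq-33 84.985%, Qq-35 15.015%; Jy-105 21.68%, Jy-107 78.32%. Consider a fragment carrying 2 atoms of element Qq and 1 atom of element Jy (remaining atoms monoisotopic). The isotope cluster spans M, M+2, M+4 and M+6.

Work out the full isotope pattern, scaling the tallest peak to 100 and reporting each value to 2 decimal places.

25.21 : 100.00 : 32.97 : 2.84

Element Qq pattern (n=2): 0.72224502 : 0.25520995 : 0.02254502
Element Jy pattern (n=1): 0.2168 : 0.7832
Convolve the two distributions (both contribute in 2-u steps):
  M: 0.72224502×0.2168 = 0.156583
  M+2: 0.72224502×0.7832 + 0.25520995×0.2168 = 0.620992
  M+4: 0.25520995×0.7832 + 0.02254502×0.2168 = 0.204768
  M+6: 0.02254502×0.7832 = 0.017657
Scale to base peak (0.620992) = 100: 25.21 : 100.00 : 32.97 : 2.84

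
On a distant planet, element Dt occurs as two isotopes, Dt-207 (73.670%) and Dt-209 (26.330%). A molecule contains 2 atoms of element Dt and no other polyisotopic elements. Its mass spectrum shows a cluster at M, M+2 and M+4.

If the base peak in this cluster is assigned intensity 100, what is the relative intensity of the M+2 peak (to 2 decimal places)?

71.48

(0.73670 + 0.26330)^2 gives M 0.5427, M+2 0.3879, M+4 0.0693; the largest is M.
P(M) = C(2,0) × 0.73670^2 × 0.26330^0 = 1 × 0.54272689 × 1.0000 = 0.542727 (base)
P(M+2) = C(2,1) × 0.73670^1 × 0.26330^1 = 2 × 0.7367 × 0.2633 = 0.387946
Relative intensity = 0.387946 / 0.542727 × 100 = 71.48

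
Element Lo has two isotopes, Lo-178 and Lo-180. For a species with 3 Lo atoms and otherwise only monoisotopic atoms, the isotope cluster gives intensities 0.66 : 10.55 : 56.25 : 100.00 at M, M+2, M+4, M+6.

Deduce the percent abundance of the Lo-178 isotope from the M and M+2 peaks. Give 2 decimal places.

Let p = fractional abundance of Lo-178. I(M+2)/I(M) = [C(3,1)·p^2·(1−p)] / p^3 = 3·(1−p)/p = 10.55/0.66 = 15.9848
(1−p)/p = 15.9848/3 = 5.3283  ⇒  p = 1/(1 + 5.3283) = 0.1580
Lo-178: 15.80%, Lo-180: 84.20%.

15.80%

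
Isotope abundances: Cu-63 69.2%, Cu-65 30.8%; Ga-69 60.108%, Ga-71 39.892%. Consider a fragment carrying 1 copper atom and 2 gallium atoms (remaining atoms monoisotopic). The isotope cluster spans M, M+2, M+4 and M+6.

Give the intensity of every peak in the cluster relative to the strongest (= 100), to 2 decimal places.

56.42 : 100.00 : 58.18 : 11.06

Copper pattern (n=1): 0.6920 : 0.3080
Gallium pattern (n=2): 0.36129717 : 0.47956567 : 0.15913717
Convolve the two distributions (both contribute in 2-u steps):
  M: 0.6920×0.36129717 = 0.250018
  M+2: 0.6920×0.47956567 + 0.3080×0.36129717 = 0.443139
  M+4: 0.6920×0.15913717 + 0.3080×0.47956567 = 0.257829
  M+6: 0.3080×0.15913717 = 0.049014
Scale to base peak (0.443139) = 100: 56.42 : 100.00 : 58.18 : 11.06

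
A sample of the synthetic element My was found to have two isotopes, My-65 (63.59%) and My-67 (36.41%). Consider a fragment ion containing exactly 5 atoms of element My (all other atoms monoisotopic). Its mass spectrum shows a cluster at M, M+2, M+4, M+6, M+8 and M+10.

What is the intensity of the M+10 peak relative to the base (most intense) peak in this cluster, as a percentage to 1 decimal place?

1.9%

Binomial terms of (0.6359 + 0.3641)^5: M 0.1040, M+2 0.2977, M+4 0.3409, M+6 0.1952, M+8 0.0559, M+10 0.0064 → M+4 is the base peak.
P(M+4) = C(5,2) × 0.6359^3 × 0.3641^2 = 10 × 0.25713813 × 0.13256881 = 0.340885 (base)
P(M+10) = C(5,5) × 0.6359^0 × 0.3641^5 = 1 × 1.0000 × 0.00639887 = 0.006399
Relative intensity = 0.006399 / 0.340885 × 100 = 1.9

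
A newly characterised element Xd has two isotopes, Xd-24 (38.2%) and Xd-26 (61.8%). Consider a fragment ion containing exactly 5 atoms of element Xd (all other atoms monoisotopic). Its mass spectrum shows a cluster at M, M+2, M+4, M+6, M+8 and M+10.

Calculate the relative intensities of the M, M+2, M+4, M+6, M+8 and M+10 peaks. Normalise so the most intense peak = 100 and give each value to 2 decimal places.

2.36 : 19.10 : 61.81 : 100.00 : 80.89 : 26.17

The 5 Xd atoms are independent, so intensities follow the terms of (0.382 + 0.618)^5.
P(M) = 0.382^5 = 0.008134
P(M+2) = 5 × 0.382^4 × 0.618^1 = 0.065798
P(M+4) = 10 × 0.382^3 × 0.618^2 = 0.212896
P(M+6) = 10 × 0.382^2 × 0.618^3 = 0.344423
P(M+8) = 5 × 0.382^1 × 0.618^4 = 0.278604
P(M+10) = 0.618^5 = 0.090145
The M+6 peak is largest (0.344423); scaling to 100 gives 2.36 : 19.10 : 61.81 : 100.00 : 80.89 : 26.17.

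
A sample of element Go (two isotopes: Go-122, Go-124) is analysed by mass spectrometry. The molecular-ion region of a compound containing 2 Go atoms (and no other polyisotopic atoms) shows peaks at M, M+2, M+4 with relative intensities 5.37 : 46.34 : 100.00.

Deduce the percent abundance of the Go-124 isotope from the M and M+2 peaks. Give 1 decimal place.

81.2%

Write p for the Go-122 fraction. I(M+2)/I(M) = [C(2,1)·p^1·(1−p)] / p^2 = 2·(1−p)/p = 46.34/5.37 = 8.6294
(1−p)/p = 8.6294/2 = 4.3147  ⇒  p = 1/(1 + 4.3147) = 0.1882
Go-122: 18.8%, Go-124: 81.2%.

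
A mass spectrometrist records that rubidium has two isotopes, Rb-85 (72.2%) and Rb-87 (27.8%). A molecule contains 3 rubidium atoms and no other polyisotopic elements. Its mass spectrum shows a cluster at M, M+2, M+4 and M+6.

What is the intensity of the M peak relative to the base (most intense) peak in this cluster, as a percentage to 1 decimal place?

86.6%

Term probabilities: M 0.3764, M+2 0.4348, M+4 0.1674, M+6 0.0215. Base peak = M+2.
P(M+2) = C(3,1) × 0.722^2 × 0.278^1 = 3 × 0.521284 × 0.2780 = 0.434751 (base)
P(M) = C(3,0) × 0.722^3 × 0.278^0 = 1 × 0.37636705 × 1.0000 = 0.376367
Relative intensity = 0.376367 / 0.434751 × 100 = 86.6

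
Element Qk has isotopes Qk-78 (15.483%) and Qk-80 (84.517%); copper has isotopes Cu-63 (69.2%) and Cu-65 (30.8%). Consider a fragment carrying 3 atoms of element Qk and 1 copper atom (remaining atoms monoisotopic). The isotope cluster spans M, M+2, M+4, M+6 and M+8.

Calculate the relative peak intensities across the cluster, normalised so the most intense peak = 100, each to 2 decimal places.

Element Qk pattern (n=3): 0.00371164 : 0.06078208 : 0.33179093 : 0.60371535
Copper pattern (n=1): 0.6920 : 0.3080
Convolve the two distributions (both contribute in 2-u steps):
  M: 0.00371164×0.6920 = 0.002568
  M+2: 0.00371164×0.3080 + 0.06078208×0.6920 = 0.043204
  M+4: 0.06078208×0.3080 + 0.33179093×0.6920 = 0.248320
  M+6: 0.33179093×0.3080 + 0.60371535×0.6920 = 0.519963
  M+8: 0.60371535×0.3080 = 0.185944
Scale to base peak (0.519963) = 100: 0.49 : 8.31 : 47.76 : 100.00 : 35.76

0.49 : 8.31 : 47.76 : 100.00 : 35.76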